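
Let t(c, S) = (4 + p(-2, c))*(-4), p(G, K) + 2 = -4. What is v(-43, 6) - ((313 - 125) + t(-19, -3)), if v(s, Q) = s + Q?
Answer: -233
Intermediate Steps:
p(G, K) = -6 (p(G, K) = -2 - 4 = -6)
t(c, S) = 8 (t(c, S) = (4 - 6)*(-4) = -2*(-4) = 8)
v(s, Q) = Q + s
v(-43, 6) - ((313 - 125) + t(-19, -3)) = (6 - 43) - ((313 - 125) + 8) = -37 - (188 + 8) = -37 - 1*196 = -37 - 196 = -233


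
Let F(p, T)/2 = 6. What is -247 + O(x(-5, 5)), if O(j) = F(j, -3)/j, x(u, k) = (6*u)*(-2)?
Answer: -1234/5 ≈ -246.80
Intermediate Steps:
x(u, k) = -12*u
F(p, T) = 12 (F(p, T) = 2*6 = 12)
O(j) = 12/j
-247 + O(x(-5, 5)) = -247 + 12/((-12*(-5))) = -247 + 12/60 = -247 + 12*(1/60) = -247 + ⅕ = -1234/5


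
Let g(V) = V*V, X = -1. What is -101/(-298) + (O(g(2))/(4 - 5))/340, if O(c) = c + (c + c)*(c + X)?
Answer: 6499/25330 ≈ 0.25657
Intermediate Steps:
g(V) = V²
O(c) = c + 2*c*(-1 + c) (O(c) = c + (c + c)*(c - 1) = c + (2*c)*(-1 + c) = c + 2*c*(-1 + c))
-101/(-298) + (O(g(2))/(4 - 5))/340 = -101/(-298) + ((2²*(-1 + 2*2²))/(4 - 5))/340 = -101*(-1/298) + ((4*(-1 + 2*4))/(-1))*(1/340) = 101/298 - 4*(-1 + 8)*(1/340) = 101/298 - 4*7*(1/340) = 101/298 - 1*28*(1/340) = 101/298 - 28*1/340 = 101/298 - 7/85 = 6499/25330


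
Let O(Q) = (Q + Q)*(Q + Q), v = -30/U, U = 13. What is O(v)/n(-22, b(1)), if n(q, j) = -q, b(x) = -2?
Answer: 1800/1859 ≈ 0.96826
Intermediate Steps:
v = -30/13 ≈ -2.3077
O(Q) = 4*Q² (O(Q) = (2*Q)*(2*Q) = 4*Q²)
O(v)/n(-22, b(1)) = (4*(-30/13)²)/((-1*(-22))) = (4*(900/169))/22 = (3600/169)*(1/22) = 1800/1859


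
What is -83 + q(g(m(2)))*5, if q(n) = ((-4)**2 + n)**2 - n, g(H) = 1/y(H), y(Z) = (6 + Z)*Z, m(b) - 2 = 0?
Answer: 308917/256 ≈ 1206.7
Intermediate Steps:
m(b) = 2 (m(b) = 2 + 0 = 2)
y(Z) = Z*(6 + Z)
g(H) = 1/(H*(6 + H))
q(n) = (16 + n)**2 - n
-83 + q(g(m(2)))*5 = -83 + ((16 + 1/(2*(6 + 2)))**2 - 1/(2*(6 + 2)))*5 = -83 + ((16 + (1/2)/8)**2 - 1/(2*8))*5 = -83 + ((16 + (1/2)*(1/8))**2 - 1/(2*8))*5 = -83 + ((16 + 1/16)**2 - 1*1/16)*5 = -83 + ((257/16)**2 - 1/16)*5 = -83 + (66049/256 - 1/16)*5 = -83 + (66033/256)*5 = -83 + 330165/256 = 308917/256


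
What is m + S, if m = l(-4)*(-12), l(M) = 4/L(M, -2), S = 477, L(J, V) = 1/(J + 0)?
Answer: 669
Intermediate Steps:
L(J, V) = 1/J
l(M) = 4*M (l(M) = 4/(1/M) = 4*M)
m = 192 (m = (4*(-4))*(-12) = -16*(-12) = 192)
m + S = 192 + 477 = 669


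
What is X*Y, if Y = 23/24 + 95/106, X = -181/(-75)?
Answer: 426979/95400 ≈ 4.4757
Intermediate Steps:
X = 181/75 (X = -181*(-1/75) = 181/75 ≈ 2.4133)
Y = 2359/1272 (Y = 23*(1/24) + 95*(1/106) = 23/24 + 95/106 = 2359/1272 ≈ 1.8546)
X*Y = (181/75)*(2359/1272) = 426979/95400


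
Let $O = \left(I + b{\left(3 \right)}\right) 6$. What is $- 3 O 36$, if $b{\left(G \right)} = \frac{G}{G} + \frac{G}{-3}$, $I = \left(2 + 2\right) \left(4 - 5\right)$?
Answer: $2592$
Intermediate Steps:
$I = -4$ ($I = 4 \left(4 - 5\right) = 4 \left(-1\right) = -4$)
$b{\left(G \right)} = 1 - \frac{G}{3}$ ($b{\left(G \right)} = 1 + G \left(- \frac{1}{3}\right) = 1 - \frac{G}{3}$)
$O = -24$ ($O = \left(-4 + \left(1 - 1\right)\right) 6 = \left(-4 + 0\right) 6 = \left(-4\right) 6 = -24$)
$- 3 O 36 = \left(-3\right) \left(-24\right) 36 = 72 \cdot 36 = 2592$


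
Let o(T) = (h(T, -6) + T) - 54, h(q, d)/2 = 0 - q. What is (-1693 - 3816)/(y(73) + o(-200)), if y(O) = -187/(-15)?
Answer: -82635/2377 ≈ -34.764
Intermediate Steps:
y(O) = 187/15 (y(O) = -187*(-1/15) = 187/15)
h(q, d) = -2*q (h(q, d) = 2*(0 - q) = 2*(-q) = -2*q)
o(T) = -54 - T (o(T) = (-2*T + T) - 54 = -T - 54 = -54 - T)
(-1693 - 3816)/(y(73) + o(-200)) = (-1693 - 3816)/(187/15 + (-54 - 1*(-200))) = -5509/(187/15 + (-54 + 200)) = -5509/(187/15 + 146) = -5509/2377/15 = -5509*15/2377 = -82635/2377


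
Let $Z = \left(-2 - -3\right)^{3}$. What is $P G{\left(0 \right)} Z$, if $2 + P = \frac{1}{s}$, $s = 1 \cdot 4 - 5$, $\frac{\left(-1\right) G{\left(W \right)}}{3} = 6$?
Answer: $54$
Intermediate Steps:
$G{\left(W \right)} = -18$ ($G{\left(W \right)} = \left(-3\right) 6 = -18$)
$s = -1$ ($s = 4 - 5 = -1$)
$Z = 1$ ($Z = \left(-2 + 3\right)^{3} = 1^{3} = 1$)
$P = -3$ ($P = -2 + \frac{1}{-1} = -2 - 1 = -3$)
$P G{\left(0 \right)} Z = \left(-3\right) \left(-18\right) 1 = 54 \cdot 1 = 54$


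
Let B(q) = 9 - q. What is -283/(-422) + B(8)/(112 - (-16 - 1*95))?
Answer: 63531/94106 ≈ 0.67510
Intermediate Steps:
-283/(-422) + B(8)/(112 - (-16 - 1*95)) = -283/(-422) + (9 - 1*8)/(112 - (-16 - 1*95)) = -283*(-1/422) + (9 - 8)/(112 - (-16 - 95)) = 283/422 + 1/(112 - 1*(-111)) = 283/422 + 1/(112 + 111) = 283/422 + 1/223 = 63531/94106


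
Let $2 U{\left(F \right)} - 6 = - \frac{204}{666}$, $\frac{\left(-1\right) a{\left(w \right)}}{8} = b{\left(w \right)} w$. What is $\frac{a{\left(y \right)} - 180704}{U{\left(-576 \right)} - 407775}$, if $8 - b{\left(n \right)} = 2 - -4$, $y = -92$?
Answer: $\frac{19894752}{45262709} \approx 0.43954$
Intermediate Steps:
$b{\left(n \right)} = 2$ ($b{\left(n \right)} = 8 - \left(2 - -4\right) = 8 - \left(2 + 4\right) = 8 - 6 = 2$)
$a{\left(w \right)} = - 16 w$ ($a{\left(w \right)} = - 8 \cdot 2 w = - 16 w$)
$U{\left(F \right)} = \frac{316}{111}$ ($U{\left(F \right)} = 3 + \frac{\left(-204\right) \frac{1}{666}}{2} = 3 + \frac{1}{2} \left(- \frac{34}{111}\right) = 3 - \frac{17}{111} = \frac{316}{111}$)
$\frac{a{\left(y \right)} - 180704}{U{\left(-576 \right)} - 407775} = \frac{\left(-16\right) \left(-92\right) - 180704}{\frac{316}{111} - 407775} = \frac{1472 - 180704}{- \frac{45262709}{111}} = \left(-179232\right) \left(- \frac{111}{45262709}\right) = \frac{19894752}{45262709}$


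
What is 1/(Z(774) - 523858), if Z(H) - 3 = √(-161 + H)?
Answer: -523855/274424060412 - √613/274424060412 ≈ -1.9090e-6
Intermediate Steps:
Z(H) = 3 + √(-161 + H)
1/(Z(774) - 523858) = 1/((3 + √(-161 + 774)) - 523858) = 1/((3 + √613) - 523858) = 1/(-523855 + √613)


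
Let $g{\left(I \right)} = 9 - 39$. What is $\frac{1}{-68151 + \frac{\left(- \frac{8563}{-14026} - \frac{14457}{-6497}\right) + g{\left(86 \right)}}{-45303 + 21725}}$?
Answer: $- \frac{2148590566916}{146428593250492349} \approx -1.4673 \cdot 10^{-5}$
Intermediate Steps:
$g{\left(I \right)} = -30$
$\frac{1}{-68151 + \frac{\left(- \frac{8563}{-14026} - \frac{14457}{-6497}\right) + g{\left(86 \right)}}{-45303 + 21725}} = \frac{1}{-68151 + \frac{\left(- \frac{8563}{-14026} - \frac{14457}{-6497}\right) - 30}{-45303 + 21725}} = \frac{1}{-68151 + \frac{\left(\left(-8563\right) \left(- \frac{1}{14026}\right) - - \frac{14457}{6497}\right) - 30}{-23578}} = \frac{1}{-68151 + \left(\left(\frac{8563}{14026} + \frac{14457}{6497}\right) - 30\right) \left(- \frac{1}{23578}\right)} = \frac{1}{-68151 + \left(\frac{258407693}{91126922} - 30\right) \left(- \frac{1}{23578}\right)} = \frac{1}{-68151 - - \frac{2475399967}{2148590566916}} = \frac{1}{-68151 + \frac{2475399967}{2148590566916}} = \frac{1}{- \frac{146428593250492349}{2148590566916}} = - \frac{2148590566916}{146428593250492349}$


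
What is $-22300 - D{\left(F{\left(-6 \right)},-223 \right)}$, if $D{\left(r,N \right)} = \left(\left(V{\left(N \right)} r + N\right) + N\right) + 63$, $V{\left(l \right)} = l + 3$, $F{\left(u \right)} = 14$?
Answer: $-18837$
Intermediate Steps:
$V{\left(l \right)} = 3 + l$
$D{\left(r,N \right)} = 63 + 2 N + r \left(3 + N\right)$ ($D{\left(r,N \right)} = \left(\left(\left(3 + N\right) r + N\right) + N\right) + 63 = \left(\left(r \left(3 + N\right) + N\right) + N\right) + 63 = \left(\left(N + r \left(3 + N\right)\right) + N\right) + 63 = \left(2 N + r \left(3 + N\right)\right) + 63 = 63 + 2 N + r \left(3 + N\right)$)
$-22300 - D{\left(F{\left(-6 \right)},-223 \right)} = -22300 - \left(63 + 2 \left(-223\right) + 14 \left(3 - 223\right)\right) = -22300 - \left(63 - 446 + 14 \left(-220\right)\right) = -22300 - \left(63 - 446 - 3080\right) = -22300 - -3463 = -22300 + 3463 = -18837$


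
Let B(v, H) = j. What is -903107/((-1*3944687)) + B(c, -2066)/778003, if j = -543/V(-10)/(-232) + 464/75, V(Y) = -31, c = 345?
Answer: 379006207020420781/1655406905840903400 ≈ 0.22895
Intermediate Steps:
j = 3296363/539400 (j = -543/(-31)/(-232) + 464/75 = -543*(-1/31)*(-1/232) + 464*(1/75) = (543/31)*(-1/232) + 464/75 = -543/7192 + 464/75 = 3296363/539400 ≈ 6.1112)
B(v, H) = 3296363/539400
-903107/((-1*3944687)) + B(c, -2066)/778003 = -903107/((-1*3944687)) + (3296363/539400)/778003 = -903107/(-3944687) + (3296363/539400)*(1/778003) = -903107*(-1/3944687) + 3296363/419654818200 = 903107/3944687 + 3296363/419654818200 = 379006207020420781/1655406905840903400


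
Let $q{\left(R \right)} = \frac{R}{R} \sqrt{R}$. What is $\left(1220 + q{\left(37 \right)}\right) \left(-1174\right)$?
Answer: $-1432280 - 1174 \sqrt{37} \approx -1.4394 \cdot 10^{6}$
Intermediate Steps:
$q{\left(R \right)} = \sqrt{R}$ ($q{\left(R \right)} = 1 \sqrt{R} = \sqrt{R}$)
$\left(1220 + q{\left(37 \right)}\right) \left(-1174\right) = \left(1220 + \sqrt{37}\right) \left(-1174\right) = -1432280 - 1174 \sqrt{37}$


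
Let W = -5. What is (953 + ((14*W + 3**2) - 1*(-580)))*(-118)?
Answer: -173696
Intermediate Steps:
(953 + ((14*W + 3**2) - 1*(-580)))*(-118) = (953 + ((14*(-5) + 3**2) - 1*(-580)))*(-118) = (953 + ((-70 + 9) + 580))*(-118) = (953 + (-61 + 580))*(-118) = (953 + 519)*(-118) = 1472*(-118) = -173696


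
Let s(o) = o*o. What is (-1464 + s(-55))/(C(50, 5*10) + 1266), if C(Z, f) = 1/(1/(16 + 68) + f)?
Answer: 29407/23850 ≈ 1.2330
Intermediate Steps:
s(o) = o²
C(Z, f) = 1/(1/84 + f)
(-1464 + s(-55))/(C(50, 5*10) + 1266) = (-1464 + (-55)²)/(84/(1 + 84*(5*10)) + 1266) = (-1464 + 3025)/(84/(1 + 84*50) + 1266) = 1561/(84/(1 + 4200) + 1266) = 1561/(84/4201 + 1266) = 1561/(5318550/4201) = 1561*(4201/5318550) = 29407/23850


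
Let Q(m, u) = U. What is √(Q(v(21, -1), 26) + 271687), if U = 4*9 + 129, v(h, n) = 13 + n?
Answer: 14*√1387 ≈ 521.39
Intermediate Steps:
U = 165 (U = 36 + 129 = 165)
Q(m, u) = 165
√(Q(v(21, -1), 26) + 271687) = √(165 + 271687) = √271852 = 14*√1387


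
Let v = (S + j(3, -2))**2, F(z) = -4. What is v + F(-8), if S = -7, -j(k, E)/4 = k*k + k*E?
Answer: 357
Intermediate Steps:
j(k, E) = -4*k**2 - 4*E*k (j(k, E) = -4*(k*k + k*E) = -4*(k**2 + E*k) = -4*k**2 - 4*E*k)
v = 361 (v = (-7 - 4*3*(-2 + 3))**2 = (-7 - 4*3*1)**2 = (-7 - 12)**2 = (-19)**2 = 361)
v + F(-8) = 361 - 4 = 357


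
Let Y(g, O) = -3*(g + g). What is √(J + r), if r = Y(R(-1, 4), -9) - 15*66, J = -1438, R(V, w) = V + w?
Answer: I*√2446 ≈ 49.457*I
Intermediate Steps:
Y(g, O) = -6*g
r = -1008 (r = -6*(-1 + 4) - 15*66 = -6*3 - 990 = -18 - 990 = -1008)
√(J + r) = √(-1438 - 1008) = √(-2446) = I*√2446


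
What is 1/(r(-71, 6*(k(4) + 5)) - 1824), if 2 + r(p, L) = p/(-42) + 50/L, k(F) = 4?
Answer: -378/689239 ≈ -0.00054843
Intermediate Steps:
r(p, L) = -2 + 50/L - p/42 (r(p, L) = -2 + (p/(-42) + 50/L) = -2 + (p*(-1/42) + 50/L) = -2 + (-p/42 + 50/L) = -2 + (50/L - p/42) = -2 + 50/L - p/42)
1/(r(-71, 6*(k(4) + 5)) - 1824) = 1/((-2 + 50/((6*(4 + 5))) - 1/42*(-71)) - 1824) = 1/((-2 + 50/((6*9)) + 71/42) - 1824) = 1/((-2 + 50/54 + 71/42) - 1824) = 1/((-2 + 50*(1/54) + 71/42) - 1824) = 1/((-2 + 25/27 + 71/42) - 1824) = 1/(233/378 - 1824) = 1/(-689239/378) = -378/689239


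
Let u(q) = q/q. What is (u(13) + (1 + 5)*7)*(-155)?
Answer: -6665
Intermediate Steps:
u(q) = 1
(u(13) + (1 + 5)*7)*(-155) = (1 + (1 + 5)*7)*(-155) = (1 + 6*7)*(-155) = (1 + 42)*(-155) = 43*(-155) = -6665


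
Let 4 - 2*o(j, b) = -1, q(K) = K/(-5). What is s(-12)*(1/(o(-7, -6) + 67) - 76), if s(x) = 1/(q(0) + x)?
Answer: 5281/834 ≈ 6.3321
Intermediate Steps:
q(K) = -K/5 (q(K) = K*(-1/5) = -K/5)
o(j, b) = 5/2 (o(j, b) = 2 - 1/2*(-1) = 2 + 1/2 = 5/2)
s(x) = 1/x (s(x) = 1/(-1/5*0 + x) = 1/(0 + x) = 1/x)
s(-12)*(1/(o(-7, -6) + 67) - 76) = (1/(5/2 + 67) - 76)/(-12) = -(1/(139/2) - 76)/12 = -(2/139 - 76)/12 = -1/12*(-10562/139) = 5281/834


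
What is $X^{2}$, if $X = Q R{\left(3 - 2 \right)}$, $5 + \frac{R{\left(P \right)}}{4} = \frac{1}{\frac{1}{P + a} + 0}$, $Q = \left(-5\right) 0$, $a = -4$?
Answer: $0$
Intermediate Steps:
$Q = 0$
$R{\left(P \right)} = -36 + 4 P$ ($R{\left(P \right)} = -20 + \frac{4}{\frac{1}{P - 4} + 0} = -20 + \frac{4}{\frac{1}{-4 + P} + 0} = -20 + \frac{4}{\frac{1}{-4 + P}} = -20 + 4 \left(-4 + P\right) = -20 + \left(-16 + 4 P\right) = -36 + 4 P$)
$X = 0$ ($X = 0 \left(-36 + 4 \left(3 - 2\right)\right) = 0 \left(-36 + 4 \cdot 1\right) = 0 \left(-36 + 4\right) = 0 \left(-32\right) = 0$)
$X^{2} = 0^{2} = 0$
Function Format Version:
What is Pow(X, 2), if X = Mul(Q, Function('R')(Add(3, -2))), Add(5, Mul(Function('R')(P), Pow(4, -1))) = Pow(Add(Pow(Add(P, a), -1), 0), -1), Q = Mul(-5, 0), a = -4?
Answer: 0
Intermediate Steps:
Q = 0
Function('R')(P) = Add(-36, Mul(4, P)) (Function('R')(P) = Add(-20, Mul(4, Pow(Add(Pow(Add(P, -4), -1), 0), -1))) = Add(-20, Mul(4, Pow(Add(Pow(Add(-4, P), -1), 0), -1))) = Add(-20, Mul(4, Pow(Pow(Add(-4, P), -1), -1))) = Add(-20, Mul(4, Add(-4, P))) = Add(-20, Add(-16, Mul(4, P))) = Add(-36, Mul(4, P)))
X = 0 (X = Mul(0, Add(-36, Mul(4, Add(3, -2)))) = Mul(0, Add(-36, Mul(4, 1))) = Mul(0, Add(-36, 4)) = Mul(0, -32) = 0)
Pow(X, 2) = Pow(0, 2) = 0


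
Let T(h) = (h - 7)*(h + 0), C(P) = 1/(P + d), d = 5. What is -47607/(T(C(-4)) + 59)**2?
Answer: -47607/2809 ≈ -16.948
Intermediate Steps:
C(P) = 1/(5 + P) (C(P) = 1/(P + 5) = 1/(5 + P))
T(h) = h*(-7 + h) (T(h) = (-7 + h)*h = h*(-7 + h))
-47607/(T(C(-4)) + 59)**2 = -47607/((-7 + 1/(5 - 4))/(5 - 4) + 59)**2 = -47607/((-7 + 1/1)/1 + 59)**2 = -47607/(1*(-7 + 1) + 59)**2 = -47607/(1*(-6) + 59)**2 = -47607/(-6 + 59)**2 = -47607/(53**2) = -47607/2809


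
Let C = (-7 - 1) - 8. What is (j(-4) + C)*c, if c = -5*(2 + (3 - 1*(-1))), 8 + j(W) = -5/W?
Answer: 1365/2 ≈ 682.50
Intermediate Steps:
j(W) = -8 - 5/W
C = -16 (C = -8 - 8 = -16)
c = -30 (c = -5*(2 + (3 + 1)) = -5*(2 + 4) = -5*6 = -30)
(j(-4) + C)*c = ((-8 - 5/(-4)) - 16)*(-30) = ((-8 - 5*(-1/4)) - 16)*(-30) = ((-8 + 5/4) - 16)*(-30) = (-27/4 - 16)*(-30) = -91/4*(-30) = 1365/2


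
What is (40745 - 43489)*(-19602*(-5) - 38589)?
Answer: -163051224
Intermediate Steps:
(40745 - 43489)*(-19602*(-5) - 38589) = -2744*(98010 - 38589) = -2744*59421 = -163051224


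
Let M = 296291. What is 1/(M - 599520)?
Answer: -1/303229 ≈ -3.2978e-6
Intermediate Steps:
1/(M - 599520) = 1/(296291 - 599520) = 1/(-303229) = -1/303229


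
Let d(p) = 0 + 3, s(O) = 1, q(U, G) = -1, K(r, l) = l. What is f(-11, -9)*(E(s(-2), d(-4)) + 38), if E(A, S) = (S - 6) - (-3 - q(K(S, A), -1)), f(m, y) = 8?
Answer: 296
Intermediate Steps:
d(p) = 3
E(A, S) = -4 + S (E(A, S) = (S - 6) - (-3 - 1*(-1)) = (-6 + S) - (-3 + 1) = (-6 + S) - 1*(-2) = (-6 + S) + 2 = -4 + S)
f(-11, -9)*(E(s(-2), d(-4)) + 38) = 8*((-4 + 3) + 38) = 8*(-1 + 38) = 8*37 = 296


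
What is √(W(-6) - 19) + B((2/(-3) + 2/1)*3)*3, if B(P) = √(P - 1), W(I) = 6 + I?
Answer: 3*√3 + I*√19 ≈ 5.1962 + 4.3589*I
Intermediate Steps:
B(P) = √(-1 + P)
√(W(-6) - 19) + B((2/(-3) + 2/1)*3)*3 = √((6 - 6) - 19) + √(-1 + (2/(-3) + 2/1)*3)*3 = √(0 - 19) + √(-1 + (2*(-⅓) + 2*1)*3)*3 = √(-19) + √(-1 + (-⅔ + 2)*3)*3 = I*√19 + √(-1 + (4/3)*3)*3 = I*√19 + √(-1 + 4)*3 = I*√19 + √3*3 = I*√19 + 3*√3 = 3*√3 + I*√19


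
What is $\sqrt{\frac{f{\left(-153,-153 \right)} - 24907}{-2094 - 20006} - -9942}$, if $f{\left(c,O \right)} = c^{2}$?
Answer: $\frac{\sqrt{48558053258}}{2210} \approx 99.71$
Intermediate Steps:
$\sqrt{\frac{f{\left(-153,-153 \right)} - 24907}{-2094 - 20006} - -9942} = \sqrt{\frac{\left(-153\right)^{2} - 24907}{-2094 - 20006} - -9942} = \sqrt{\frac{23409 - 24907}{-22100} + 9942} = \sqrt{\left(-1498\right) \left(- \frac{1}{22100}\right) + 9942} = \sqrt{\frac{749}{11050} + 9942} = \sqrt{\frac{109859849}{11050}} = \frac{\sqrt{48558053258}}{2210}$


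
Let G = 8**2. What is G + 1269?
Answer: 1333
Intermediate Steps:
G = 64
G + 1269 = 64 + 1269 = 1333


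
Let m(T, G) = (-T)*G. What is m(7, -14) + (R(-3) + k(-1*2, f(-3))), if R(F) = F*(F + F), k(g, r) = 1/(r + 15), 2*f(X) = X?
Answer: 3134/27 ≈ 116.07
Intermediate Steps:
f(X) = X/2
m(T, G) = -G*T
k(g, r) = 1/(15 + r)
R(F) = 2*F**2 (R(F) = F*(2*F) = 2*F**2)
m(7, -14) + (R(-3) + k(-1*2, f(-3))) = -1*(-14)*7 + (2*(-3)**2 + 1/(15 + (1/2)*(-3))) = 98 + (2*9 + 1/(15 - 3/2)) = 98 + (18 + 1/(27/2)) = 98 + (18 + 2/27) = 98 + 488/27 = 3134/27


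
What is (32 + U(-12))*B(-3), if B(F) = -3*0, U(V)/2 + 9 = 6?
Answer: 0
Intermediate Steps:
U(V) = -6 (U(V) = -18 + 2*6 = -18 + 12 = -6)
B(F) = 0
(32 + U(-12))*B(-3) = (32 - 6)*0 = 26*0 = 0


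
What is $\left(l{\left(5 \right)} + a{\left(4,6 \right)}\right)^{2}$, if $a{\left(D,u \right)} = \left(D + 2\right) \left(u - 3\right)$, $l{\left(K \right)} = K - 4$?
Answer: $361$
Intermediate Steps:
$l{\left(K \right)} = -4 + K$
$a{\left(D,u \right)} = \left(-3 + u\right) \left(2 + D\right)$ ($a{\left(D,u \right)} = \left(2 + D\right) \left(-3 + u\right) = \left(-3 + u\right) \left(2 + D\right)$)
$\left(l{\left(5 \right)} + a{\left(4,6 \right)}\right)^{2} = \left(\left(-4 + 5\right) + \left(-6 - 12 + 2 \cdot 6 + 4 \cdot 6\right)\right)^{2} = \left(1 + \left(-6 - 12 + 12 + 24\right)\right)^{2} = \left(1 + 18\right)^{2} = 19^{2} = 361$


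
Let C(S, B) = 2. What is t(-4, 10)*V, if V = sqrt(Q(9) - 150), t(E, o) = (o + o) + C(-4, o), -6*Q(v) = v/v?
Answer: 11*I*sqrt(5406)/3 ≈ 269.59*I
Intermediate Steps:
Q(v) = -1/6 (Q(v) = -v/(6*v) = -1/6*1 = -1/6)
t(E, o) = 2 + 2*o (t(E, o) = (o + o) + 2 = 2*o + 2 = 2 + 2*o)
V = I*sqrt(5406)/6 (V = sqrt(-1/6 - 150) = sqrt(-901/6) = I*sqrt(5406)/6 ≈ 12.254*I)
t(-4, 10)*V = (2 + 2*10)*(I*sqrt(5406)/6) = (2 + 20)*(I*sqrt(5406)/6) = 22*(I*sqrt(5406)/6) = 11*I*sqrt(5406)/3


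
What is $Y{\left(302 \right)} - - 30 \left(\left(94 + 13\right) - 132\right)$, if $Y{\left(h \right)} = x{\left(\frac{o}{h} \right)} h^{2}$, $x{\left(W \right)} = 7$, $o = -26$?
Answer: $637678$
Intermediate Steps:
$Y{\left(h \right)} = 7 h^{2}$
$Y{\left(302 \right)} - - 30 \left(\left(94 + 13\right) - 132\right) = 7 \cdot 302^{2} - - 30 \left(\left(94 + 13\right) - 132\right) = 7 \cdot 91204 - - 30 \left(107 - 132\right) = 638428 - \left(-30\right) \left(-25\right) = 638428 - 750 = 637678$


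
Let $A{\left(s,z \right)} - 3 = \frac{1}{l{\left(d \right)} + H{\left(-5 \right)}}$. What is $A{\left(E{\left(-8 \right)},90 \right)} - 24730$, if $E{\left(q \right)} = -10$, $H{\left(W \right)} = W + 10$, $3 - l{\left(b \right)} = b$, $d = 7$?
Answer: $-24726$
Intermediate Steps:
$l{\left(b \right)} = 3 - b$
$H{\left(W \right)} = 10 + W$
$A{\left(s,z \right)} = 4$ ($A{\left(s,z \right)} = 3 + \frac{1}{\left(3 - 7\right) + \left(10 - 5\right)} = 3 + \frac{1}{\left(3 - 7\right) + 5} = 3 + \frac{1}{-4 + 5} = 3 + 1^{-1} = 3 + 1 = 4$)
$A{\left(E{\left(-8 \right)},90 \right)} - 24730 = 4 - 24730 = -24726$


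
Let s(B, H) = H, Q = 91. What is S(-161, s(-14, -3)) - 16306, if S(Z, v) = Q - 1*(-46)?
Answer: -16169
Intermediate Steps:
S(Z, v) = 137 (S(Z, v) = 91 - 1*(-46) = 91 + 46 = 137)
S(-161, s(-14, -3)) - 16306 = 137 - 16306 = -16169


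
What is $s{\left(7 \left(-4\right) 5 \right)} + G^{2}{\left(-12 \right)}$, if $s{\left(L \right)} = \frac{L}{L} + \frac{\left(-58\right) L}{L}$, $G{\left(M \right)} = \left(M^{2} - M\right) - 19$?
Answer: $18712$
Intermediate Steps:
$G{\left(M \right)} = -19 + M^{2} - M$
$s{\left(L \right)} = -57$ ($s{\left(L \right)} = 1 - 58 = -57$)
$s{\left(7 \left(-4\right) 5 \right)} + G^{2}{\left(-12 \right)} = -57 + \left(-19 + \left(-12\right)^{2} - -12\right)^{2} = -57 + \left(-19 + 144 + 12\right)^{2} = -57 + 137^{2} = -57 + 18769 = 18712$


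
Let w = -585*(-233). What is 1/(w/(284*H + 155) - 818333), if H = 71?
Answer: -521/426347998 ≈ -1.2220e-6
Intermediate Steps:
w = 136305
1/(w/(284*H + 155) - 818333) = 1/(136305/(284*71 + 155) - 818333) = 1/(136305/(20164 + 155) - 818333) = 1/(136305/20319 - 818333) = 1/(136305*(1/20319) - 818333) = 1/(3495/521 - 818333) = 1/(-426347998/521) = -521/426347998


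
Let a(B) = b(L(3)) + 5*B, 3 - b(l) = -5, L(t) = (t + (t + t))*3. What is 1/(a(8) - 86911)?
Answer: -1/86863 ≈ -1.1512e-5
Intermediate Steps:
L(t) = 9*t (L(t) = (t + 2*t)*3 = (3*t)*3 = 9*t)
b(l) = 8 (b(l) = 3 - 1*(-5) = 3 + 5 = 8)
a(B) = 8 + 5*B
1/(a(8) - 86911) = 1/((8 + 5*8) - 86911) = 1/((8 + 40) - 86911) = 1/(48 - 86911) = 1/(-86863) = -1/86863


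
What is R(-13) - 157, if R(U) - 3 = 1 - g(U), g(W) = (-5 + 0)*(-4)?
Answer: -173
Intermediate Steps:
g(W) = 20 (g(W) = -5*(-4) = 20)
R(U) = -16 (R(U) = 3 + (1 - 1*20) = 3 + (1 - 20) = 3 - 19 = -16)
R(-13) - 157 = -16 - 157 = -173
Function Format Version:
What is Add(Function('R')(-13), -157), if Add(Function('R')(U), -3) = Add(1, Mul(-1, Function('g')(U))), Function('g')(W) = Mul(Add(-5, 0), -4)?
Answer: -173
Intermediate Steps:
Function('g')(W) = 20 (Function('g')(W) = Mul(-5, -4) = 20)
Function('R')(U) = -16 (Function('R')(U) = Add(3, Add(1, Mul(-1, 20))) = Add(3, Add(1, -20)) = Add(3, -19) = -16)
Add(Function('R')(-13), -157) = Add(-16, -157) = -173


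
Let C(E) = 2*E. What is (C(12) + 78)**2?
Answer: 10404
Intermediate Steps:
(C(12) + 78)**2 = (2*12 + 78)**2 = (24 + 78)**2 = 102**2 = 10404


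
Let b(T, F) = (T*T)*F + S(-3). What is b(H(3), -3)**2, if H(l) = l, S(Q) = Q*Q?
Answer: 324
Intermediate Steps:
S(Q) = Q**2
b(T, F) = 9 + F*T**2 (b(T, F) = (T*T)*F + (-3)**2 = T**2*F + 9 = F*T**2 + 9 = 9 + F*T**2)
b(H(3), -3)**2 = (9 - 3*3**2)**2 = (9 - 3*9)**2 = (9 - 27)**2 = (-18)**2 = 324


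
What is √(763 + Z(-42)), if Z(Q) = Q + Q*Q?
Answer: √2485 ≈ 49.850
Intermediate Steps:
Z(Q) = Q + Q²
√(763 + Z(-42)) = √(763 - 42*(1 - 42)) = √(763 - 42*(-41)) = √(763 + 1722) = √2485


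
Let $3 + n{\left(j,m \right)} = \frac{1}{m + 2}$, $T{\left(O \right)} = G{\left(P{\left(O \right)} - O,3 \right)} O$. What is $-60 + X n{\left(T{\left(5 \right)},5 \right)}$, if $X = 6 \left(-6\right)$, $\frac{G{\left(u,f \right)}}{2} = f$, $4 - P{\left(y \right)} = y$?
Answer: $\frac{300}{7} \approx 42.857$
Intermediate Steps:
$P{\left(y \right)} = 4 - y$
$G{\left(u,f \right)} = 2 f$
$T{\left(O \right)} = 6 O$ ($T{\left(O \right)} = 2 \cdot 3 O = 6 O$)
$X = -36$
$n{\left(j,m \right)} = -3 + \frac{1}{2 + m}$ ($n{\left(j,m \right)} = -3 + \frac{1}{m + 2} = -3 + \frac{1}{2 + m}$)
$-60 + X n{\left(T{\left(5 \right)},5 \right)} = -60 - 36 \frac{-5 - 15}{2 + 5} = -60 - 36 \frac{-5 - 15}{7} = -60 - 36 \cdot \frac{1}{7} \left(-20\right) = -60 - - \frac{720}{7} = -60 + \frac{720}{7} = \frac{300}{7}$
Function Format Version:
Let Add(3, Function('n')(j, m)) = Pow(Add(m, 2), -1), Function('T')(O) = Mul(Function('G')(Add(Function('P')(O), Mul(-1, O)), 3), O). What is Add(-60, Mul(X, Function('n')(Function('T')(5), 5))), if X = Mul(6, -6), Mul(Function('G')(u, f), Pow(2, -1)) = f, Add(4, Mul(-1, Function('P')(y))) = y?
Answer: Rational(300, 7) ≈ 42.857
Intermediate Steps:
Function('P')(y) = Add(4, Mul(-1, y))
Function('G')(u, f) = Mul(2, f)
Function('T')(O) = Mul(6, O) (Function('T')(O) = Mul(Mul(2, 3), O) = Mul(6, O))
X = -36
Function('n')(j, m) = Add(-3, Pow(Add(2, m), -1)) (Function('n')(j, m) = Add(-3, Pow(Add(m, 2), -1)) = Add(-3, Pow(Add(2, m), -1)))
Add(-60, Mul(X, Function('n')(Function('T')(5), 5))) = Add(-60, Mul(-36, Mul(Pow(Add(2, 5), -1), Add(-5, Mul(-3, 5))))) = Add(-60, Mul(-36, Mul(Pow(7, -1), Add(-5, -15)))) = Add(-60, Mul(-36, Mul(Rational(1, 7), -20))) = Add(-60, Mul(-36, Rational(-20, 7))) = Add(-60, Rational(720, 7)) = Rational(300, 7)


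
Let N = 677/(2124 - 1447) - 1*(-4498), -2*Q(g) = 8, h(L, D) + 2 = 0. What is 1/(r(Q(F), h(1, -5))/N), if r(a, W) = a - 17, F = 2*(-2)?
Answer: -4499/21 ≈ -214.24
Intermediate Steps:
h(L, D) = -2 (h(L, D) = -2 + 0 = -2)
F = -4
Q(g) = -4 (Q(g) = -½*8 = -4)
r(a, W) = -17 + a
N = 4499 (N = 677/677 + 4498 = 677*(1/677) + 4498 = 1 + 4498 = 4499)
1/(r(Q(F), h(1, -5))/N) = 1/((-17 - 4)/4499) = 1/(-21*1/4499) = 1/(-21/4499) = -4499/21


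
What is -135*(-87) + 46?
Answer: 11791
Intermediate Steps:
-135*(-87) + 46 = 11745 + 46 = 11791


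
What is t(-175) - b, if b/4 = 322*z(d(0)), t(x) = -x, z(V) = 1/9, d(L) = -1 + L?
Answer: 287/9 ≈ 31.889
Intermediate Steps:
z(V) = 1/9
b = 1288/9 (b = 4*(322*(1/9)) = 4*(322/9) = 1288/9 ≈ 143.11)
t(-175) - b = -1*(-175) - 1*1288/9 = 175 - 1288/9 = 287/9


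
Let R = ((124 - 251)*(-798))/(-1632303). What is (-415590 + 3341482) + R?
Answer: 1591980729310/544101 ≈ 2.9259e+6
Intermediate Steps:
R = -33782/544101 (R = -127*(-798)*(-1/1632303) = 101346*(-1/1632303) = -33782/544101 ≈ -0.062088)
(-415590 + 3341482) + R = (-415590 + 3341482) - 33782/544101 = 2925892 - 33782/544101 = 1591980729310/544101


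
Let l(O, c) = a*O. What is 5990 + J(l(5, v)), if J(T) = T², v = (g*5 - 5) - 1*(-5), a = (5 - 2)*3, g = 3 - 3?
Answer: 8015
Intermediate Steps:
g = 0
a = 9 (a = 3*3 = 9)
v = 0 (v = (0*5 - 5) - 1*(-5) = (0 - 5) + 5 = -5 + 5 = 0)
l(O, c) = 9*O
5990 + J(l(5, v)) = 5990 + (9*5)² = 5990 + 45² = 5990 + 2025 = 8015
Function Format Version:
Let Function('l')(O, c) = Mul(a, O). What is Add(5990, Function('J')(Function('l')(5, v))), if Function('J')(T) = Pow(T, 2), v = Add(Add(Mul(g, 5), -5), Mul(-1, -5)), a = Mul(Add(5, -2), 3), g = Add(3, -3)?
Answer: 8015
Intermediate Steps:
g = 0
a = 9 (a = Mul(3, 3) = 9)
v = 0 (v = Add(Add(Mul(0, 5), -5), Mul(-1, -5)) = Add(Add(0, -5), 5) = Add(-5, 5) = 0)
Function('l')(O, c) = Mul(9, O)
Add(5990, Function('J')(Function('l')(5, v))) = Add(5990, Pow(Mul(9, 5), 2)) = Add(5990, Pow(45, 2)) = Add(5990, 2025) = 8015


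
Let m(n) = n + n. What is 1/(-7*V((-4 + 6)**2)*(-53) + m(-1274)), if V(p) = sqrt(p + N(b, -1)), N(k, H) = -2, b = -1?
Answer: -26/63439 - 53*sqrt(2)/888146 ≈ -0.00049424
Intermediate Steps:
V(p) = sqrt(-2 + p) (V(p) = sqrt(p - 2) = sqrt(-2 + p))
m(n) = 2*n
1/(-7*V((-4 + 6)**2)*(-53) + m(-1274)) = 1/(-7*sqrt(-2 + (-4 + 6)**2)*(-53) + 2*(-1274)) = 1/(-7*sqrt(-2 + 2**2)*(-53) - 2548) = 1/(-7*sqrt(-2 + 4)*(-53) - 2548) = 1/(-7*sqrt(2)*(-53) - 2548) = 1/(371*sqrt(2) - 2548) = 1/(-2548 + 371*sqrt(2))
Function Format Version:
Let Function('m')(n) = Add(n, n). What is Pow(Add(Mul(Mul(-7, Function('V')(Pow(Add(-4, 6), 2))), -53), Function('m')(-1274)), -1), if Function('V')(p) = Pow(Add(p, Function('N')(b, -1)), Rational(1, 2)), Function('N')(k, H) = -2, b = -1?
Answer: Add(Rational(-26, 63439), Mul(Rational(-53, 888146), Pow(2, Rational(1, 2)))) ≈ -0.00049424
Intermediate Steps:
Function('V')(p) = Pow(Add(-2, p), Rational(1, 2)) (Function('V')(p) = Pow(Add(p, -2), Rational(1, 2)) = Pow(Add(-2, p), Rational(1, 2)))
Function('m')(n) = Mul(2, n)
Pow(Add(Mul(Mul(-7, Function('V')(Pow(Add(-4, 6), 2))), -53), Function('m')(-1274)), -1) = Pow(Add(Mul(Mul(-7, Pow(Add(-2, Pow(Add(-4, 6), 2)), Rational(1, 2))), -53), Mul(2, -1274)), -1) = Pow(Add(Mul(Mul(-7, Pow(Add(-2, Pow(2, 2)), Rational(1, 2))), -53), -2548), -1) = Pow(Add(Mul(Mul(-7, Pow(Add(-2, 4), Rational(1, 2))), -53), -2548), -1) = Pow(Add(Mul(Mul(-7, Pow(2, Rational(1, 2))), -53), -2548), -1) = Pow(Add(Mul(371, Pow(2, Rational(1, 2))), -2548), -1) = Pow(Add(-2548, Mul(371, Pow(2, Rational(1, 2)))), -1)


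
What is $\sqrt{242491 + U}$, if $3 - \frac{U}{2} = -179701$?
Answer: $\sqrt{601899} \approx 775.82$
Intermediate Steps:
$U = 359408$ ($U = 6 - -359402 = 6 + 359402 = 359408$)
$\sqrt{242491 + U} = \sqrt{242491 + 359408} = \sqrt{601899}$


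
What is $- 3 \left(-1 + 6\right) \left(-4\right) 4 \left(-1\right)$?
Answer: $-240$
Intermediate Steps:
$- 3 \left(-1 + 6\right) \left(-4\right) 4 \left(-1\right) = \left(-3\right) 5 \left(\left(-16\right) \left(-1\right)\right) = \left(-15\right) 16 = -240$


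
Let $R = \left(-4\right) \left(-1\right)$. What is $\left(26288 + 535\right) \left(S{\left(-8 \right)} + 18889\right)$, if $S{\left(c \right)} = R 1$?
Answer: $506766939$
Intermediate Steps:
$R = 4$
$S{\left(c \right)} = 4$ ($S{\left(c \right)} = 4 \cdot 1 = 4$)
$\left(26288 + 535\right) \left(S{\left(-8 \right)} + 18889\right) = \left(26288 + 535\right) \left(4 + 18889\right) = 26823 \cdot 18893 = 506766939$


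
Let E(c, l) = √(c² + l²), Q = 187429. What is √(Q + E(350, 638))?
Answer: √(187429 + 2*√132386) ≈ 433.77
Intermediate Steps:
√(Q + E(350, 638)) = √(187429 + √(350² + 638²)) = √(187429 + √(122500 + 407044)) = √(187429 + √529544) = √(187429 + 2*√132386)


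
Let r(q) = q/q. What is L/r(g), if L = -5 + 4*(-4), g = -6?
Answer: -21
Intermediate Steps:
r(q) = 1
L = -21 (L = -5 - 16 = -21)
L/r(g) = -21/1 = -21*1 = -21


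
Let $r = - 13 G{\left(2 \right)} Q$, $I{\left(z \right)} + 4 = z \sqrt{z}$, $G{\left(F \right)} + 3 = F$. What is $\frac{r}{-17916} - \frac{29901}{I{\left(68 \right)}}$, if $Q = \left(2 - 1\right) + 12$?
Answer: $- \frac{68623799}{176033658} - \frac{508317 \sqrt{17}}{39302} \approx -53.716$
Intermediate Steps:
$Q = 13$ ($Q = 1 + 12 = 13$)
$G{\left(F \right)} = -3 + F$
$I{\left(z \right)} = -4 + z^{\frac{3}{2}}$ ($I{\left(z \right)} = -4 + z \sqrt{z} = -4 + z^{\frac{3}{2}}$)
$r = 169$ ($r = - 13 \left(-3 + 2\right) 13 = \left(-13\right) \left(-1\right) 13 = 13 \cdot 13 = 169$)
$\frac{r}{-17916} - \frac{29901}{I{\left(68 \right)}} = \frac{169}{-17916} - \frac{29901}{-4 + 68^{\frac{3}{2}}} = 169 \left(- \frac{1}{17916}\right) - \frac{29901}{-4 + 136 \sqrt{17}} = - \frac{169}{17916} - \frac{29901}{-4 + 136 \sqrt{17}}$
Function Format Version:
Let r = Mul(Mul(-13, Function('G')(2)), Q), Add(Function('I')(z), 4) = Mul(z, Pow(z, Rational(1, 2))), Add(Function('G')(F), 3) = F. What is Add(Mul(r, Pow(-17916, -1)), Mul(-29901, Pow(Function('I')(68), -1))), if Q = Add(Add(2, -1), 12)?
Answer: Add(Rational(-68623799, 176033658), Mul(Rational(-508317, 39302), Pow(17, Rational(1, 2)))) ≈ -53.716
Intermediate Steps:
Q = 13 (Q = Add(1, 12) = 13)
Function('G')(F) = Add(-3, F)
Function('I')(z) = Add(-4, Pow(z, Rational(3, 2))) (Function('I')(z) = Add(-4, Mul(z, Pow(z, Rational(1, 2)))) = Add(-4, Pow(z, Rational(3, 2))))
r = 169 (r = Mul(Mul(-13, Add(-3, 2)), 13) = Mul(Mul(-13, -1), 13) = Mul(13, 13) = 169)
Add(Mul(r, Pow(-17916, -1)), Mul(-29901, Pow(Function('I')(68), -1))) = Add(Mul(169, Pow(-17916, -1)), Mul(-29901, Pow(Add(-4, Pow(68, Rational(3, 2))), -1))) = Add(Mul(169, Rational(-1, 17916)), Mul(-29901, Pow(Add(-4, Mul(136, Pow(17, Rational(1, 2)))), -1))) = Add(Rational(-169, 17916), Mul(-29901, Pow(Add(-4, Mul(136, Pow(17, Rational(1, 2)))), -1)))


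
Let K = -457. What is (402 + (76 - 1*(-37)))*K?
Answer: -235355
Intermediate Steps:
(402 + (76 - 1*(-37)))*K = (402 + (76 - 1*(-37)))*(-457) = (402 + (76 + 37))*(-457) = (402 + 113)*(-457) = 515*(-457) = -235355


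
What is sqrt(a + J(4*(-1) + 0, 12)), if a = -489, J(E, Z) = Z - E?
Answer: I*sqrt(473) ≈ 21.749*I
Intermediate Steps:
sqrt(a + J(4*(-1) + 0, 12)) = sqrt(-489 + (12 - (4*(-1) + 0))) = sqrt(-489 + (12 - (-4 + 0))) = sqrt(-489 + (12 - 1*(-4))) = sqrt(-489 + (12 + 4)) = sqrt(-489 + 16) = sqrt(-473) = I*sqrt(473)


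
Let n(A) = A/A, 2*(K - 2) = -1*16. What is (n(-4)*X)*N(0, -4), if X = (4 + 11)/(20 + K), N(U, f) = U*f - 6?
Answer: -45/7 ≈ -6.4286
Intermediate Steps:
K = -6 (K = 2 + (-1*16)/2 = 2 + (½)*(-16) = 2 - 8 = -6)
N(U, f) = -6 + U*f
n(A) = 1
X = 15/14 (X = (4 + 11)/(20 - 6) = 15/14 ≈ 1.0714)
(n(-4)*X)*N(0, -4) = (1*(15/14))*(-6 + 0*(-4)) = 15*(-6 + 0)/14 = (15/14)*(-6) = -45/7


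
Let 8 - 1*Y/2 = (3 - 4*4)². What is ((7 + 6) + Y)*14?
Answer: -4326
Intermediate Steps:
Y = -322 (Y = 16 - 2*(3 - 4*4)² = 16 - 2*(3 - 16)² = 16 - 2*(-13)² = 16 - 2*169 = 16 - 338 = -322)
((7 + 6) + Y)*14 = ((7 + 6) - 322)*14 = (13 - 322)*14 = -309*14 = -4326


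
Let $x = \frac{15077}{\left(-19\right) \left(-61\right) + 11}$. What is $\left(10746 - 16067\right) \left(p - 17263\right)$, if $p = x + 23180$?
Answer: $- \frac{36916922407}{1170} \approx -3.1553 \cdot 10^{7}$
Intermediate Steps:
$x = \frac{15077}{1170}$ ($x = \frac{15077}{1159 + 11} = \frac{15077}{1170} \approx 12.886$)
$p = \frac{27135677}{1170}$ ($p = \frac{15077}{1170} + 23180 = \frac{27135677}{1170} \approx 23193.0$)
$\left(10746 - 16067\right) \left(p - 17263\right) = \left(10746 - 16067\right) \left(\frac{27135677}{1170} - 17263\right) = \left(-5321\right) \frac{6937967}{1170} = - \frac{36916922407}{1170}$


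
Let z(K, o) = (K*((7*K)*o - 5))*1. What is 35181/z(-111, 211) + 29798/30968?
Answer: 22640563061/23482353104 ≈ 0.96415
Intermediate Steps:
z(K, o) = K*(-5 + 7*K*o) (z(K, o) = (K*(7*K*o - 5))*1 = (K*(-5 + 7*K*o))*1 = K*(-5 + 7*K*o))
35181/z(-111, 211) + 29798/30968 = 35181/((-111*(-5 + 7*(-111)*211))) + 29798/30968 = 35181/((-111*(-5 - 163947))) + 29798*(1/30968) = 35181/((-111*(-163952))) + 14899/15484 = 35181/18198672 + 14899/15484 = 35181*(1/18198672) + 14899/15484 = 11727/6066224 + 14899/15484 = 22640563061/23482353104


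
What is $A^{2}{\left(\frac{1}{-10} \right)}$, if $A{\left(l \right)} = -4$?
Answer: $16$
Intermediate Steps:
$A^{2}{\left(\frac{1}{-10} \right)} = \left(-4\right)^{2} = 16$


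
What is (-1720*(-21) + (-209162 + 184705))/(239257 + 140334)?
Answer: 11663/379591 ≈ 0.030725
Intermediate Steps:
(-1720*(-21) + (-209162 + 184705))/(239257 + 140334) = (36120 - 24457)/379591 = 11663*(1/379591) = 11663/379591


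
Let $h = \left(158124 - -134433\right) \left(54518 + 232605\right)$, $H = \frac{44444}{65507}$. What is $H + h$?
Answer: $\frac{5502577748919521}{65507} \approx 8.4 \cdot 10^{10}$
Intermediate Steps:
$H = \frac{44444}{65507}$ ($H = 44444 \cdot \frac{1}{65507} = \frac{44444}{65507} \approx 0.67846$)
$h = 83999843511$ ($h = \left(158124 + 134433\right) 287123 = 292557 \cdot 287123 = 83999843511$)
$H + h = \frac{44444}{65507} + 83999843511 = \frac{5502577748919521}{65507}$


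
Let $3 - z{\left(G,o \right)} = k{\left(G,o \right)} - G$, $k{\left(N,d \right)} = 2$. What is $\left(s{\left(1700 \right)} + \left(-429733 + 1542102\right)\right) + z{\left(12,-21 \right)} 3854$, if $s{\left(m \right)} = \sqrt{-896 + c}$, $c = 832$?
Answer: $1162471 + 8 i \approx 1.1625 \cdot 10^{6} + 8.0 i$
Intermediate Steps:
$s{\left(m \right)} = 8 i$ ($s{\left(m \right)} = \sqrt{-896 + 832} = \sqrt{-64} = 8 i$)
$z{\left(G,o \right)} = 1 + G$ ($z{\left(G,o \right)} = 3 - \left(2 - G\right) = 3 + \left(-2 + G\right) = 1 + G$)
$\left(s{\left(1700 \right)} + \left(-429733 + 1542102\right)\right) + z{\left(12,-21 \right)} 3854 = \left(8 i + \left(-429733 + 1542102\right)\right) + \left(1 + 12\right) 3854 = \left(8 i + 1112369\right) + 13 \cdot 3854 = \left(1112369 + 8 i\right) + 50102 = 1162471 + 8 i$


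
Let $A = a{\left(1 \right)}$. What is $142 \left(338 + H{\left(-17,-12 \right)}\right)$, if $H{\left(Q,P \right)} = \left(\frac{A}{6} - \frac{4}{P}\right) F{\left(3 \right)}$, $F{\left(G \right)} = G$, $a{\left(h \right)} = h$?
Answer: $48209$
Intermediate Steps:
$A = 1$
$H{\left(Q,P \right)} = \frac{1}{2} - \frac{12}{P}$ ($H{\left(Q,P \right)} = \left(1 \cdot \frac{1}{6} - \frac{4}{P}\right) 3 = \left(\frac{1}{6} - \frac{4}{P}\right) 3 = \frac{1}{2} - \frac{12}{P}$)
$142 \left(338 + H{\left(-17,-12 \right)}\right) = 142 \left(338 + \frac{-24 - 12}{2 \left(-12\right)}\right) = 142 \left(338 + \frac{1}{2} \left(- \frac{1}{12}\right) \left(-36\right)\right) = 142 \left(338 + \frac{3}{2}\right) = 142 \cdot \frac{679}{2} = 48209$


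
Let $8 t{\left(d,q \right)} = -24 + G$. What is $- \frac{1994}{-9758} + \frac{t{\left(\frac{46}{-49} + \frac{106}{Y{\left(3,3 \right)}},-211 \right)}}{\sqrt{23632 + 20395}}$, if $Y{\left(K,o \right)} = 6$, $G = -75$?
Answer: $\frac{997}{4879} - \frac{99 \sqrt{44027}}{352216} \approx 0.14537$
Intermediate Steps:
$t{\left(d,q \right)} = - \frac{99}{8}$ ($t{\left(d,q \right)} = \frac{-24 - 75}{8} = \frac{1}{8} \left(-99\right) = - \frac{99}{8}$)
$- \frac{1994}{-9758} + \frac{t{\left(\frac{46}{-49} + \frac{106}{Y{\left(3,3 \right)}},-211 \right)}}{\sqrt{23632 + 20395}} = - \frac{1994}{-9758} - \frac{99}{8 \sqrt{23632 + 20395}} = \left(-1994\right) \left(- \frac{1}{9758}\right) - \frac{99}{8 \sqrt{44027}} = \frac{997}{4879} - \frac{99 \frac{\sqrt{44027}}{44027}}{8} = \frac{997}{4879} - \frac{99 \sqrt{44027}}{352216}$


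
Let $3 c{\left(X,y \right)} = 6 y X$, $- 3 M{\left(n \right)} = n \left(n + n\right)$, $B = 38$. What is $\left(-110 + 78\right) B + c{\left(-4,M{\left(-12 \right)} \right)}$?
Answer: $-448$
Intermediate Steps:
$M{\left(n \right)} = - \frac{2 n^{2}}{3}$ ($M{\left(n \right)} = - \frac{n \left(n + n\right)}{3} = - \frac{n 2 n}{3} = - \frac{2 n^{2}}{3}$)
$c{\left(X,y \right)} = 2 X y$ ($c{\left(X,y \right)} = \frac{6 y X}{3} = \frac{6 X y}{3} = 2 X y$)
$\left(-110 + 78\right) B + c{\left(-4,M{\left(-12 \right)} \right)} = \left(-110 + 78\right) 38 + 2 \left(-4\right) \left(- \frac{2 \left(-12\right)^{2}}{3}\right) = \left(-32\right) 38 + 2 \left(-4\right) \left(\left(- \frac{2}{3}\right) 144\right) = -1216 + 2 \left(-4\right) \left(-96\right) = -1216 + 768 = -448$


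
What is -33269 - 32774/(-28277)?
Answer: -940714739/28277 ≈ -33268.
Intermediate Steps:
-33269 - 32774/(-28277) = -33269 - 32774*(-1/28277) = -33269 + 32774/28277 = -940714739/28277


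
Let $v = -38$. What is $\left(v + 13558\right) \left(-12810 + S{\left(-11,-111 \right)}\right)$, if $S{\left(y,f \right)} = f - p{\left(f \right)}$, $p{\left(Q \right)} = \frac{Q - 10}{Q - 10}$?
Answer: $-174705440$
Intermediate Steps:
$p{\left(Q \right)} = 1$ ($p{\left(Q \right)} = \frac{-10 + Q}{-10 + Q} = 1$)
$S{\left(y,f \right)} = -1 + f$ ($S{\left(y,f \right)} = f - 1 = -1 + f$)
$\left(v + 13558\right) \left(-12810 + S{\left(-11,-111 \right)}\right) = \left(-38 + 13558\right) \left(-12810 - 112\right) = 13520 \left(-12810 - 112\right) = 13520 \left(-12922\right) = -174705440$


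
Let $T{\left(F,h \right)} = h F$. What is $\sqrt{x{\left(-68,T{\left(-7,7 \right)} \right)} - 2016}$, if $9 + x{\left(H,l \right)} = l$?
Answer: $i \sqrt{2074} \approx 45.541 i$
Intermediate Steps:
$T{\left(F,h \right)} = F h$
$x{\left(H,l \right)} = -9 + l$
$\sqrt{x{\left(-68,T{\left(-7,7 \right)} \right)} - 2016} = \sqrt{\left(-9 - 49\right) - 2016} = \sqrt{-58 - 2016} = \sqrt{-2074} = i \sqrt{2074}$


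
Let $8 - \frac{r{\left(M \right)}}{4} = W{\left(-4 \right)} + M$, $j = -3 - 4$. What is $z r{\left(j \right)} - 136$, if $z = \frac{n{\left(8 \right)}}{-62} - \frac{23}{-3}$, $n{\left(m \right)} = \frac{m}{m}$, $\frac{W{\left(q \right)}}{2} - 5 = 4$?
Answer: $- \frac{7062}{31} \approx -227.81$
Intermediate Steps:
$W{\left(q \right)} = 18$ ($W{\left(q \right)} = 10 + 2 \cdot 4 = 10 + 8 = 18$)
$n{\left(m \right)} = 1$
$j = -7$
$r{\left(M \right)} = -40 - 4 M$ ($r{\left(M \right)} = 32 - 4 \left(18 + M\right) = 32 - \left(72 + 4 M\right) = -40 - 4 M$)
$z = \frac{1423}{186}$ ($z = 1 \frac{1}{-62} - \frac{23}{-3} = 1 \left(- \frac{1}{62}\right) - - \frac{23}{3} = - \frac{1}{62} + \frac{23}{3} = \frac{1423}{186} \approx 7.6505$)
$z r{\left(j \right)} - 136 = \frac{1423 \left(-40 - -28\right)}{186} - 136 = \frac{1423 \left(-40 + 28\right)}{186} - 136 = \frac{1423}{186} \left(-12\right) - 136 = - \frac{2846}{31} - 136 = - \frac{7062}{31}$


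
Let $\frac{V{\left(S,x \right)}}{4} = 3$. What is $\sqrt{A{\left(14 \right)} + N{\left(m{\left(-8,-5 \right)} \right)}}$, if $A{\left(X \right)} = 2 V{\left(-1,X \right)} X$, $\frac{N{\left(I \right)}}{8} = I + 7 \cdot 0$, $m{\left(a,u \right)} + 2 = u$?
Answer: $2 \sqrt{70} \approx 16.733$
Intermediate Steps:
$m{\left(a,u \right)} = -2 + u$
$N{\left(I \right)} = 8 I$ ($N{\left(I \right)} = 8 \left(I + 7 \cdot 0\right) = 8 \left(I + 0\right) = 8 I$)
$V{\left(S,x \right)} = 12$ ($V{\left(S,x \right)} = 4 \cdot 3 = 12$)
$A{\left(X \right)} = 24 X$ ($A{\left(X \right)} = 2 \cdot 12 X = 24 X$)
$\sqrt{A{\left(14 \right)} + N{\left(m{\left(-8,-5 \right)} \right)}} = \sqrt{24 \cdot 14 + 8 \left(-2 - 5\right)} = \sqrt{336 + 8 \left(-7\right)} = \sqrt{336 - 56} = \sqrt{280} = 2 \sqrt{70}$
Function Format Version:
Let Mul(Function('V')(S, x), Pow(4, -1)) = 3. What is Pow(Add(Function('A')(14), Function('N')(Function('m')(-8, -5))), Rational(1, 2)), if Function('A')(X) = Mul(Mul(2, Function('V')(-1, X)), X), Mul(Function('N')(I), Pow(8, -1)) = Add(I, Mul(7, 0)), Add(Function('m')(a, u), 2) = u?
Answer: Mul(2, Pow(70, Rational(1, 2))) ≈ 16.733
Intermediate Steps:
Function('m')(a, u) = Add(-2, u)
Function('N')(I) = Mul(8, I) (Function('N')(I) = Mul(8, Add(I, Mul(7, 0))) = Mul(8, Add(I, 0)) = Mul(8, I))
Function('V')(S, x) = 12 (Function('V')(S, x) = Mul(4, 3) = 12)
Function('A')(X) = Mul(24, X) (Function('A')(X) = Mul(Mul(2, 12), X) = Mul(24, X))
Pow(Add(Function('A')(14), Function('N')(Function('m')(-8, -5))), Rational(1, 2)) = Pow(Add(Mul(24, 14), Mul(8, Add(-2, -5))), Rational(1, 2)) = Pow(Add(336, Mul(8, -7)), Rational(1, 2)) = Pow(Add(336, -56), Rational(1, 2)) = Pow(280, Rational(1, 2)) = Mul(2, Pow(70, Rational(1, 2)))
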